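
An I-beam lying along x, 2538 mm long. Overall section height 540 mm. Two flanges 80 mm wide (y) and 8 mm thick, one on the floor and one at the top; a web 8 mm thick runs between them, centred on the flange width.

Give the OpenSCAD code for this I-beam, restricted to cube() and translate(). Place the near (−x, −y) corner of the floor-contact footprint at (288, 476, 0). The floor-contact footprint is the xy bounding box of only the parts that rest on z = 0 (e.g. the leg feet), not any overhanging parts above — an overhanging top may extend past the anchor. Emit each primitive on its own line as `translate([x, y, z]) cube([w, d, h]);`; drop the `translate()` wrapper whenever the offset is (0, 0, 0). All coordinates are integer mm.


translate([288, 476, 0]) cube([2538, 80, 8]);
translate([288, 512, 8]) cube([2538, 8, 524]);
translate([288, 476, 532]) cube([2538, 80, 8]);


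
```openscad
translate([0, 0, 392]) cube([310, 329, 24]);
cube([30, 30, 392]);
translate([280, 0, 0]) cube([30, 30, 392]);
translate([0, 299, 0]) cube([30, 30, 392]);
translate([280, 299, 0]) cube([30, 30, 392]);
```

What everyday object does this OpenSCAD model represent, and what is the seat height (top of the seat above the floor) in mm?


A stool. The seat height is 416 mm.

A 310×329×24 slab at z = 392 on four corner posts — a stool. The seat top is 392 + 24 = 416 mm.


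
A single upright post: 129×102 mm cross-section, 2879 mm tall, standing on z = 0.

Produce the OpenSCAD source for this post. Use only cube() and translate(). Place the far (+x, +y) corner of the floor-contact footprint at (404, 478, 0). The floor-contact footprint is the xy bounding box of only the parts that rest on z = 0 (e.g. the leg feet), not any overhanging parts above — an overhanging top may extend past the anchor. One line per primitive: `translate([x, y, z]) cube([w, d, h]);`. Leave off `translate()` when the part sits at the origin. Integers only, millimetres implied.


translate([275, 376, 0]) cube([129, 102, 2879]);


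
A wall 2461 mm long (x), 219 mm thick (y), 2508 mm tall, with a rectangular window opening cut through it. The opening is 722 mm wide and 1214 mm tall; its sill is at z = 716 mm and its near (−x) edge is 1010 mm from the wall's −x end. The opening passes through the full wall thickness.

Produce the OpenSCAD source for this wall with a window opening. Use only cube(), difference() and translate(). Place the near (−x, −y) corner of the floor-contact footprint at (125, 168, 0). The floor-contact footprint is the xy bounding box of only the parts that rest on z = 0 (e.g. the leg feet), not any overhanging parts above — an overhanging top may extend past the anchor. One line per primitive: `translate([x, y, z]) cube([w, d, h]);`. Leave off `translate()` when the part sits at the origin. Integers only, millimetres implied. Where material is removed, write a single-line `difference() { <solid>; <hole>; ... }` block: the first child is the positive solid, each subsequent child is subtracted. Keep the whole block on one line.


difference() { translate([125, 168, 0]) cube([2461, 219, 2508]); translate([1135, 168, 716]) cube([722, 219, 1214]); }


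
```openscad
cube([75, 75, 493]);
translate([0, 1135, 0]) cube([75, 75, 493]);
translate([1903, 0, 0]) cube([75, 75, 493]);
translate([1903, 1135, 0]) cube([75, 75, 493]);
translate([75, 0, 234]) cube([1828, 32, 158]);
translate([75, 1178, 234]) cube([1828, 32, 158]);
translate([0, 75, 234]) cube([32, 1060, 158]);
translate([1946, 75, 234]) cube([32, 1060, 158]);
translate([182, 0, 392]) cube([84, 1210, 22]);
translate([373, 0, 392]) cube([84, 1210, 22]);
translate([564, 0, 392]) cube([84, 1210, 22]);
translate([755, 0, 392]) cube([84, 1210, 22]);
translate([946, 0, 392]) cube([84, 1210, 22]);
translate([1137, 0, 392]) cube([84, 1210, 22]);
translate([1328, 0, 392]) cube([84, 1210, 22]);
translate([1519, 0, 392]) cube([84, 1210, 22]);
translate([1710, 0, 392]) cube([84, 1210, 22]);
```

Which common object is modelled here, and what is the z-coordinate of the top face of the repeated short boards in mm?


A bed frame. The slat-top height is 414 mm.

Four posts, four rails, and a row of slats — a bed frame. Slats sit on the rails at z = 234 + 158 = 392; with slat thickness 22, the top is 414 mm.


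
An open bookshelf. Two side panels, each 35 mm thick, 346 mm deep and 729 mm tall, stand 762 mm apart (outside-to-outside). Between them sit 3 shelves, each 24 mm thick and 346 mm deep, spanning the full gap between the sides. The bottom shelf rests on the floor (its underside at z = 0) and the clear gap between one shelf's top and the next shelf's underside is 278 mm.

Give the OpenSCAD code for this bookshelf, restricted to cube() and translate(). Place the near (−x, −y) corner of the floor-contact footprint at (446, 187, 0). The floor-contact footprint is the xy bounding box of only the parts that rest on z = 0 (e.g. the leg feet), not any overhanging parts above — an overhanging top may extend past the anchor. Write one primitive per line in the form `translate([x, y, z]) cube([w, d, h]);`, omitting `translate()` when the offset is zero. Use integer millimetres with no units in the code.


translate([446, 187, 0]) cube([35, 346, 729]);
translate([1173, 187, 0]) cube([35, 346, 729]);
translate([481, 187, 0]) cube([692, 346, 24]);
translate([481, 187, 302]) cube([692, 346, 24]);
translate([481, 187, 604]) cube([692, 346, 24]);


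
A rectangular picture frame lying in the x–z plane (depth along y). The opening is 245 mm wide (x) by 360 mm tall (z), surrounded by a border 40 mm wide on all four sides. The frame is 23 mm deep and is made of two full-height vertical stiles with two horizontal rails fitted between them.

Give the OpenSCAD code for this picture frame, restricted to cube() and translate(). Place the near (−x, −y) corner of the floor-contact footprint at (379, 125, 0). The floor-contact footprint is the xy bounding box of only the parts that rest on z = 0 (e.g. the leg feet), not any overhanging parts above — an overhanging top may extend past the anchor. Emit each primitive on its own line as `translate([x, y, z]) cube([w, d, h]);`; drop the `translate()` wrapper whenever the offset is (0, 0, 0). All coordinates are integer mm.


translate([379, 125, 0]) cube([40, 23, 440]);
translate([664, 125, 0]) cube([40, 23, 440]);
translate([419, 125, 0]) cube([245, 23, 40]);
translate([419, 125, 400]) cube([245, 23, 40]);


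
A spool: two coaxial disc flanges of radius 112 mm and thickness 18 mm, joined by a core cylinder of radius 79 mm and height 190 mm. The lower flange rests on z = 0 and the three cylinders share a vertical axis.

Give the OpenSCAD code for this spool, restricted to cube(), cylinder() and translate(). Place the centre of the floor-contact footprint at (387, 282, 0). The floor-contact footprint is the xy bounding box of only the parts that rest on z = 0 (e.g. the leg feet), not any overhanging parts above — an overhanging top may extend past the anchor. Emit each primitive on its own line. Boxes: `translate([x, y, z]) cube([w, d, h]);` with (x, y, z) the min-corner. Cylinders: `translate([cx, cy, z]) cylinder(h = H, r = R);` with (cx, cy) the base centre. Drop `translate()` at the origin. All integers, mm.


translate([387, 282, 0]) cylinder(h = 18, r = 112);
translate([387, 282, 18]) cylinder(h = 190, r = 79);
translate([387, 282, 208]) cylinder(h = 18, r = 112);


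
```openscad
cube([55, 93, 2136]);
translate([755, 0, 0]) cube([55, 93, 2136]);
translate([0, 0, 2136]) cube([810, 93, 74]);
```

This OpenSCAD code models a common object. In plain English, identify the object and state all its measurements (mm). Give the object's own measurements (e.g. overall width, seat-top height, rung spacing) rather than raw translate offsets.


A door frame. The clear opening is 700 mm wide and 2136 mm high. Two 55 mm wide jambs, 93 mm deep, stand either side of the opening from the floor to the top of the opening. A 74 mm thick head sits across the top of both jambs, spanning the full outside width of the frame.


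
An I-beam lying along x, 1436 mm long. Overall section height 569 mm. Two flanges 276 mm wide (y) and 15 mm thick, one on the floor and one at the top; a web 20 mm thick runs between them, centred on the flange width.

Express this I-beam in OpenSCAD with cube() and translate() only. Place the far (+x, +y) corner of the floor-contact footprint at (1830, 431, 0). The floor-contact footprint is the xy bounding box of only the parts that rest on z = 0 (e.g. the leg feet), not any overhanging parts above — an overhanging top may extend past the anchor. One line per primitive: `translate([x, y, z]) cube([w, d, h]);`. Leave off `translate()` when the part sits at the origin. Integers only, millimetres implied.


translate([394, 155, 0]) cube([1436, 276, 15]);
translate([394, 283, 15]) cube([1436, 20, 539]);
translate([394, 155, 554]) cube([1436, 276, 15]);


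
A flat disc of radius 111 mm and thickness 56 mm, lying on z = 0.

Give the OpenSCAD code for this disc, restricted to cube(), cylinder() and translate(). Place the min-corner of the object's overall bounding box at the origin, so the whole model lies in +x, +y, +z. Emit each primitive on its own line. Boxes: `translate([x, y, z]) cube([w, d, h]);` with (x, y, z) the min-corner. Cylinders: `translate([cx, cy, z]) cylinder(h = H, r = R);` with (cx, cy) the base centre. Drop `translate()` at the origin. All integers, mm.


translate([111, 111, 0]) cylinder(h = 56, r = 111);


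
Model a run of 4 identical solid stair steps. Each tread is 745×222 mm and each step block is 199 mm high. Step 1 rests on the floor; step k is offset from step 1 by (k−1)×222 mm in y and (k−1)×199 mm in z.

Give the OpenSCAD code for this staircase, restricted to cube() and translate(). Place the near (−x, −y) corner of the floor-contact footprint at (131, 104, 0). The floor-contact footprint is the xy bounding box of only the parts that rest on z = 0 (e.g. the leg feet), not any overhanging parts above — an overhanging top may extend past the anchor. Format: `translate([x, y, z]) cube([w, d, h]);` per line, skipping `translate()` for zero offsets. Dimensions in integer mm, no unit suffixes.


translate([131, 104, 0]) cube([745, 222, 199]);
translate([131, 326, 199]) cube([745, 222, 199]);
translate([131, 548, 398]) cube([745, 222, 199]);
translate([131, 770, 597]) cube([745, 222, 199]);


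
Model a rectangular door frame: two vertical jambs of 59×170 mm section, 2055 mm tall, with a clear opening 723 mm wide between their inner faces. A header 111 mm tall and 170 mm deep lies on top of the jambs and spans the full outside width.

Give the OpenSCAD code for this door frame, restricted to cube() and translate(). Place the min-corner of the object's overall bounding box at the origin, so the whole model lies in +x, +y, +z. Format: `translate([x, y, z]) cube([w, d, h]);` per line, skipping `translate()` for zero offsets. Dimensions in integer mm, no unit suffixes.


cube([59, 170, 2055]);
translate([782, 0, 0]) cube([59, 170, 2055]);
translate([0, 0, 2055]) cube([841, 170, 111]);


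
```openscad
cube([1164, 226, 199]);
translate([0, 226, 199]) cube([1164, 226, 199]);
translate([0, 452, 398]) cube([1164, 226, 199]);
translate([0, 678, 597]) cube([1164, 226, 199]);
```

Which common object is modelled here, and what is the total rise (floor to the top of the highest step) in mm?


A staircase. The total rise is 796 mm.

4 identical blocks, each offset up and back from the previous — a staircase. Each step is 199 mm tall and there are 4 of them, so the total rise is 4 × 199 = 796 mm.


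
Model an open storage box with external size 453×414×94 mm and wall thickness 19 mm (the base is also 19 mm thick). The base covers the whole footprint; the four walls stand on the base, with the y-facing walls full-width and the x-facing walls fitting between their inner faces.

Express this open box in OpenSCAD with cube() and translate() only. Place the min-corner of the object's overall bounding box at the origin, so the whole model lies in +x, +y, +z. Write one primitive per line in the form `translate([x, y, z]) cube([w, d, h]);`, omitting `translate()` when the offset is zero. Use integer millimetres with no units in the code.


cube([453, 414, 19]);
translate([0, 0, 19]) cube([453, 19, 75]);
translate([0, 395, 19]) cube([453, 19, 75]);
translate([0, 19, 19]) cube([19, 376, 75]);
translate([434, 19, 19]) cube([19, 376, 75]);


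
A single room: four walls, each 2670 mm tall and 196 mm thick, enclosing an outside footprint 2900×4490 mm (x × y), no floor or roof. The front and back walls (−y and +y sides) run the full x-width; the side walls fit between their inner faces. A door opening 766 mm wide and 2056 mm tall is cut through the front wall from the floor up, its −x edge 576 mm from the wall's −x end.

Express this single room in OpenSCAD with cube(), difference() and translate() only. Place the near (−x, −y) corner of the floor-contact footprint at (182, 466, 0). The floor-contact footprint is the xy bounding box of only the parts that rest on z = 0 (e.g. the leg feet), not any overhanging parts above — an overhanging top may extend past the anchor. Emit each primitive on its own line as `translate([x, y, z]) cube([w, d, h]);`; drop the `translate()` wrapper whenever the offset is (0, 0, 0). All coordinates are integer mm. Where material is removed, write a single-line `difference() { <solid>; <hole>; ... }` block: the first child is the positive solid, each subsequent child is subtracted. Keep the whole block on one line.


difference() { translate([182, 466, 0]) cube([2900, 196, 2670]); translate([758, 466, 0]) cube([766, 196, 2056]); }
translate([182, 4760, 0]) cube([2900, 196, 2670]);
translate([182, 662, 0]) cube([196, 4098, 2670]);
translate([2886, 662, 0]) cube([196, 4098, 2670]);


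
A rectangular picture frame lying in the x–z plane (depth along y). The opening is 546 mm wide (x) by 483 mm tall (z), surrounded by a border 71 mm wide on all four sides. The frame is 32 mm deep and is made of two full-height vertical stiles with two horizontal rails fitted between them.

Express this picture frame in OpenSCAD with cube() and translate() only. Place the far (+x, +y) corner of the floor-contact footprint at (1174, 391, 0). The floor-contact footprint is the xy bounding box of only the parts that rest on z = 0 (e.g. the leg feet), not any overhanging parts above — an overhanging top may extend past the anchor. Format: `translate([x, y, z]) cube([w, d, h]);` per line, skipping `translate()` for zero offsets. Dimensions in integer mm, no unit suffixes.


translate([486, 359, 0]) cube([71, 32, 625]);
translate([1103, 359, 0]) cube([71, 32, 625]);
translate([557, 359, 0]) cube([546, 32, 71]);
translate([557, 359, 554]) cube([546, 32, 71]);


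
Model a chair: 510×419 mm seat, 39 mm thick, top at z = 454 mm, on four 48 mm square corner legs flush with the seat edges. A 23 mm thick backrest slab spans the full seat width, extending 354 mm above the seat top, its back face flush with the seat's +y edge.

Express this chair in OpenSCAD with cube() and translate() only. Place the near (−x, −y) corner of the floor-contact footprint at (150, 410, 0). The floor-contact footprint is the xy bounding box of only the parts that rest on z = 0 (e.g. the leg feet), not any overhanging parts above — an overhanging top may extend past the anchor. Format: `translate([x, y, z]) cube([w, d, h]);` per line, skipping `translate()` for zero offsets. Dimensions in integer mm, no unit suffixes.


translate([150, 410, 415]) cube([510, 419, 39]);
translate([150, 410, 0]) cube([48, 48, 415]);
translate([612, 410, 0]) cube([48, 48, 415]);
translate([150, 781, 0]) cube([48, 48, 415]);
translate([612, 781, 0]) cube([48, 48, 415]);
translate([150, 806, 454]) cube([510, 23, 354]);


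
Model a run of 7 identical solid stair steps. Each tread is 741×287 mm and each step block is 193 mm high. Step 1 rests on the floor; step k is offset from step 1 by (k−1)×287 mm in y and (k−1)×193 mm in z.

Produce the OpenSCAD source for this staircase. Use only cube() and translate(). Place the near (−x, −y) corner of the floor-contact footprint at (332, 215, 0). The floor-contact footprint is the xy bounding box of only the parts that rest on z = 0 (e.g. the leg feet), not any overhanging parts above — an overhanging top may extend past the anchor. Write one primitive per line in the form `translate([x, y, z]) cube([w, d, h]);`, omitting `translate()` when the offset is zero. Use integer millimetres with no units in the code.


translate([332, 215, 0]) cube([741, 287, 193]);
translate([332, 502, 193]) cube([741, 287, 193]);
translate([332, 789, 386]) cube([741, 287, 193]);
translate([332, 1076, 579]) cube([741, 287, 193]);
translate([332, 1363, 772]) cube([741, 287, 193]);
translate([332, 1650, 965]) cube([741, 287, 193]);
translate([332, 1937, 1158]) cube([741, 287, 193]);


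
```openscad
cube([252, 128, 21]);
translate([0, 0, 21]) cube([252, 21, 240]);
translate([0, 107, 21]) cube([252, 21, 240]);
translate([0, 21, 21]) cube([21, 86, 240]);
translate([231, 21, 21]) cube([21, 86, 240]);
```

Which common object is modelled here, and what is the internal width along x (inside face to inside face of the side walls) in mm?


An open box. The internal width is 210 mm.

A 252×128 base slab with four walls standing on it — an open box. The base is 252 mm wide and the walls are 21 mm thick, so the internal width is 252 − 2 × 21 = 210 mm.


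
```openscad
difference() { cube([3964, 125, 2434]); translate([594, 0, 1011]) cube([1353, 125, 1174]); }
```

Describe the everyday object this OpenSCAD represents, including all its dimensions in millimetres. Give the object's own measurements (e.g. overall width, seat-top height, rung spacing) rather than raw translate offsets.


A wall 3964 mm long (x), 125 mm thick (y), 2434 mm tall, with a rectangular window opening cut through it. The opening is 1353 mm wide and 1174 mm tall; its sill is at z = 1011 mm and its near (−x) edge is 594 mm from the wall's −x end. The opening passes through the full wall thickness.


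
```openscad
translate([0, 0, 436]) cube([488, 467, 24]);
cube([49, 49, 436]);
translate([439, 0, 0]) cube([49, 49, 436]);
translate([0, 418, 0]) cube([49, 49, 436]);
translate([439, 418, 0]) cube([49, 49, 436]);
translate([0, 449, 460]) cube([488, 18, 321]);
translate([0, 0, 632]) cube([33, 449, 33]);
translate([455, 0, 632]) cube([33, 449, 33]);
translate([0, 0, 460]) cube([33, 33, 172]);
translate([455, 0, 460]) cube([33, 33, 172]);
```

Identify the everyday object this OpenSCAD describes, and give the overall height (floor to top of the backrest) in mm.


A chair. The overall height is 781 mm.

A slab on four corner posts with a tall panel at the back — a chair. The seat slab sits at z = 436 with thickness 24, and the 321 mm backrest starts at the seat top, so the overall height is 436 + 24 + 321 = 781 mm.


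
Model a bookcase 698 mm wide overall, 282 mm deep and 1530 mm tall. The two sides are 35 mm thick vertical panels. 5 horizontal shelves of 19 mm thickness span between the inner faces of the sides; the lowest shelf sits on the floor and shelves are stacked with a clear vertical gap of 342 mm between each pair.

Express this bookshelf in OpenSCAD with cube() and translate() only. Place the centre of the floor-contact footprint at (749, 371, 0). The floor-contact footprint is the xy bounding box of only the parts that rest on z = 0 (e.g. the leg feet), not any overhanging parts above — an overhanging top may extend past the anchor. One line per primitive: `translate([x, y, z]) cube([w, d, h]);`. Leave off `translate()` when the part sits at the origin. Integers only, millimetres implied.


translate([400, 230, 0]) cube([35, 282, 1530]);
translate([1063, 230, 0]) cube([35, 282, 1530]);
translate([435, 230, 0]) cube([628, 282, 19]);
translate([435, 230, 361]) cube([628, 282, 19]);
translate([435, 230, 722]) cube([628, 282, 19]);
translate([435, 230, 1083]) cube([628, 282, 19]);
translate([435, 230, 1444]) cube([628, 282, 19]);


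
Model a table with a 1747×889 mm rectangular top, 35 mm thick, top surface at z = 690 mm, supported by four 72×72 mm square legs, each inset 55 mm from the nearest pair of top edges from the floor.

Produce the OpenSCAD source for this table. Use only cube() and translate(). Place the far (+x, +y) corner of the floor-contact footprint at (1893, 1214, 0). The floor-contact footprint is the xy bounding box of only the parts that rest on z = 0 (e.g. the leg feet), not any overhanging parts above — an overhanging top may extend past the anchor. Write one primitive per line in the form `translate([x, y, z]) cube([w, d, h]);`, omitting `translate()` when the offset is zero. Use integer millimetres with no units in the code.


// leg_h = 690 - 35 = 655
translate([201, 380, 655]) cube([1747, 889, 35]);
translate([256, 435, 0]) cube([72, 72, 655]);
translate([1821, 435, 0]) cube([72, 72, 655]);
translate([256, 1142, 0]) cube([72, 72, 655]);
translate([1821, 1142, 0]) cube([72, 72, 655]);


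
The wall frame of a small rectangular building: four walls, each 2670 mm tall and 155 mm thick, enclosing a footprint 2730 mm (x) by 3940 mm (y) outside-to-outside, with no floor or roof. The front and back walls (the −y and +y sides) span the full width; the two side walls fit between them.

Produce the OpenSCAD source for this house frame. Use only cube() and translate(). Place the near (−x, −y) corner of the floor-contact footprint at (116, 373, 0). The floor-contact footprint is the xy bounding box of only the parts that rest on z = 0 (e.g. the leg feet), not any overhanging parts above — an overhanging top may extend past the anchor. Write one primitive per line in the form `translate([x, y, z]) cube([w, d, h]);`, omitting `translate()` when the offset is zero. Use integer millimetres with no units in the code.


translate([116, 373, 0]) cube([2730, 155, 2670]);
translate([116, 4158, 0]) cube([2730, 155, 2670]);
translate([116, 528, 0]) cube([155, 3630, 2670]);
translate([2691, 528, 0]) cube([155, 3630, 2670]);


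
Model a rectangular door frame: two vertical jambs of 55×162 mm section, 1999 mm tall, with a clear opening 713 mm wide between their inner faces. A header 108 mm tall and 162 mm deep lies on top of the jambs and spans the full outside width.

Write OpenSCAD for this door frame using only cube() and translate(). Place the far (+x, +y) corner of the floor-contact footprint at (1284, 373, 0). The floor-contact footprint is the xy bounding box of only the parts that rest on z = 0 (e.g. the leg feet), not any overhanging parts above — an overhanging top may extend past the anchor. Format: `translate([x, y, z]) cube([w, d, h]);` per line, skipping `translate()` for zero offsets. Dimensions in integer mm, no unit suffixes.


translate([461, 211, 0]) cube([55, 162, 1999]);
translate([1229, 211, 0]) cube([55, 162, 1999]);
translate([461, 211, 1999]) cube([823, 162, 108]);


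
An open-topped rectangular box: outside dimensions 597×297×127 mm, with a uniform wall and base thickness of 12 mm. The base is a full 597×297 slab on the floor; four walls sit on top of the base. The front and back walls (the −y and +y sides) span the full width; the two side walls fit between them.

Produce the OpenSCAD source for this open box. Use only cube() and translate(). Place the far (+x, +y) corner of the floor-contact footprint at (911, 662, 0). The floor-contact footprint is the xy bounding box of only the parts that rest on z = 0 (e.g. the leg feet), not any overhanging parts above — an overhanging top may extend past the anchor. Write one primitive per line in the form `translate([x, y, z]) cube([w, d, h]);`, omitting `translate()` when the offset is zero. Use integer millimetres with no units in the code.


translate([314, 365, 0]) cube([597, 297, 12]);
translate([314, 365, 12]) cube([597, 12, 115]);
translate([314, 650, 12]) cube([597, 12, 115]);
translate([314, 377, 12]) cube([12, 273, 115]);
translate([899, 377, 12]) cube([12, 273, 115]);


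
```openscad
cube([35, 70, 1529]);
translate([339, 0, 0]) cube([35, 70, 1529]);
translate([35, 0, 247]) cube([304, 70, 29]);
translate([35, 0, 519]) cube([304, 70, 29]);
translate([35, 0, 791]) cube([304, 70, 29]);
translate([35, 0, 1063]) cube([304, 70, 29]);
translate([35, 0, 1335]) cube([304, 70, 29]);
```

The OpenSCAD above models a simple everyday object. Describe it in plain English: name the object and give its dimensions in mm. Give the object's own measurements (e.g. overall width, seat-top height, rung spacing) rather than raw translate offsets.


A straight ladder. Two 35×70 mm vertical rails, 1529 mm tall, stand 374 mm apart (outside-to-outside) with their front faces coplanar on the −y side. 5 rungs, each 70 mm deep and 29 mm tall, span between the inner faces of the rails, front faces flush with the rails. The lowest rung's underside is at z = 247 mm and rungs are spaced 272 mm apart (underside to underside).


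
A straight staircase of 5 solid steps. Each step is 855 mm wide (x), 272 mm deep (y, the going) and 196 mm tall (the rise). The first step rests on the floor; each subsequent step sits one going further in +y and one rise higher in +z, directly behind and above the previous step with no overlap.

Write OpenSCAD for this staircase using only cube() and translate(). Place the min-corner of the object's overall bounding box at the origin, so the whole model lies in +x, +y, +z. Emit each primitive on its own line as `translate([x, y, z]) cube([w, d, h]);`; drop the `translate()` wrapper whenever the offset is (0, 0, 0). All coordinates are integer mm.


cube([855, 272, 196]);
translate([0, 272, 196]) cube([855, 272, 196]);
translate([0, 544, 392]) cube([855, 272, 196]);
translate([0, 816, 588]) cube([855, 272, 196]);
translate([0, 1088, 784]) cube([855, 272, 196]);


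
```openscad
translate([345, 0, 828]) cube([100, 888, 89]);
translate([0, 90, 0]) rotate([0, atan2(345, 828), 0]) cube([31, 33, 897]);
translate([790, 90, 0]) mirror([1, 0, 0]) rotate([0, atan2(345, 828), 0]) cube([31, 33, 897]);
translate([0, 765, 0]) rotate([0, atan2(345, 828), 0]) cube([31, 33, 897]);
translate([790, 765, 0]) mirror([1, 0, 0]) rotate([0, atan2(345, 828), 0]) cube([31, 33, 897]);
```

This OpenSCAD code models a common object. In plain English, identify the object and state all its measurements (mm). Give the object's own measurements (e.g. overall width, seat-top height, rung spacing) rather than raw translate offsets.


A sawhorse. A 100×888×89 mm beam (x, y, z) sits on two A-frame leg pairs. Each pair is two raked legs of 31×33 mm section (33 mm along y) splaying symmetrically in x. Each leg rises 828 mm vertically over 345 mm of horizontal reach and is 897 mm long along its own axis. Every leg's outer bottom edge rests on the floor and its outer top edge meets a bottom edge of the beam — the left legs (tilting toward +x) meet the beam's −x bottom edge, the right legs (their mirror images, tilting toward −x) meet its +x bottom edge — so the leg tops tuck under the beam, the beam's underside is 828 mm above the floor, and the feet are 790 mm apart outside-to-outside with the beam centred between them. The two leg pairs are set in 90 mm from either end of the beam.


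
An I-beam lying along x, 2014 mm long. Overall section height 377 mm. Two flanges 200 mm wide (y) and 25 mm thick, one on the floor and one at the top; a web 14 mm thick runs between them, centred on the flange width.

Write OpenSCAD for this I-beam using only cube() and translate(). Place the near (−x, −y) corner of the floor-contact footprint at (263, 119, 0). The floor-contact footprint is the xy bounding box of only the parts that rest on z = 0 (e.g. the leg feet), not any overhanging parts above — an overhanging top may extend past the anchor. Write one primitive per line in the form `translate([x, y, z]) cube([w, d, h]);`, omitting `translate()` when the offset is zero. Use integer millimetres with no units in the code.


translate([263, 119, 0]) cube([2014, 200, 25]);
translate([263, 212, 25]) cube([2014, 14, 327]);
translate([263, 119, 352]) cube([2014, 200, 25]);


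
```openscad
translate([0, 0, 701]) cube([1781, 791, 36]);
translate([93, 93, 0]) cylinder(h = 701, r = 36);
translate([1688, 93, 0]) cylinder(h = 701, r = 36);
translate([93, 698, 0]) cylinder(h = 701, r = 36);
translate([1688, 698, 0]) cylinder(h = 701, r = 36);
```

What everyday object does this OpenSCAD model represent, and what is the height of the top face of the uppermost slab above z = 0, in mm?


A table. The table height is 737 mm.

A 1781×791×36 slab sits at z = 701 on four Ø72 mm round legs — a table. The top surface is at 701 + 36 = 737 mm.


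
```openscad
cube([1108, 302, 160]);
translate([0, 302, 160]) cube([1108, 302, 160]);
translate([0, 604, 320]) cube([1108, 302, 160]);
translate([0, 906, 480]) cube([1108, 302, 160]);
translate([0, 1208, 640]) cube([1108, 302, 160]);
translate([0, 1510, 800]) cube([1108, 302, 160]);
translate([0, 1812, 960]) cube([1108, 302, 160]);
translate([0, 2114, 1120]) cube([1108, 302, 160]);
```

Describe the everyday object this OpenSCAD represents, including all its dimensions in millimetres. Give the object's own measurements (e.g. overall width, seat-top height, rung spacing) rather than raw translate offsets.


A straight staircase of 8 solid steps. Each step is 1108 mm wide (x), 302 mm deep (y, the going) and 160 mm tall (the rise). The first step rests on the floor; each subsequent step sits one going further in +y and one rise higher in +z, directly behind and above the previous step with no overlap.


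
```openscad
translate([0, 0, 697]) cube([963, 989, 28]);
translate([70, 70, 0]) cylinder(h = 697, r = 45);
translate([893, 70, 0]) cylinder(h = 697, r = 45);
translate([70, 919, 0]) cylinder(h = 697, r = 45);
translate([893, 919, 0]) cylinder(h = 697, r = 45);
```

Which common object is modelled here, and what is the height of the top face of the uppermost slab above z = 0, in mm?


A table. The table height is 725 mm.

A 963×989×28 slab sits at z = 697 on four Ø90 mm round legs — a table. The top surface is at 697 + 28 = 725 mm.


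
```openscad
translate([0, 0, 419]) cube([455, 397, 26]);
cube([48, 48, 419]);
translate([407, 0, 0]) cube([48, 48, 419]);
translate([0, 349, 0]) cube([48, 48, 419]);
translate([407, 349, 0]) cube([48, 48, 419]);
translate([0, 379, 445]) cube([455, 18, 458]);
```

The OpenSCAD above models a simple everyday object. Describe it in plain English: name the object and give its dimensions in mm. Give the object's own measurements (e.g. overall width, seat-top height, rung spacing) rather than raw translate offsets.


A chair. The seat is a 455×397×26 mm slab with its top at z = 445 mm, on four 48×48 mm corner legs (flush with the seat edges, standing on z = 0). A flat backrest 18 mm thick, 458 mm tall, spans the full seat width and rises from the seat top along its +y edge, rear face flush with the rear of the seat.


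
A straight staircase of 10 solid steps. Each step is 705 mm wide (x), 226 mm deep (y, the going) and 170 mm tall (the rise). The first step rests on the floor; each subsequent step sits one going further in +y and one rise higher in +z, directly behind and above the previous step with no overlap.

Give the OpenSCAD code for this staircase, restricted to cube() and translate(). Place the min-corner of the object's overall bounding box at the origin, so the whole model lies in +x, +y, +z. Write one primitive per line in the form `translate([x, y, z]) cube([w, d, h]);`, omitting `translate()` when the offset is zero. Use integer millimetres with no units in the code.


cube([705, 226, 170]);
translate([0, 226, 170]) cube([705, 226, 170]);
translate([0, 452, 340]) cube([705, 226, 170]);
translate([0, 678, 510]) cube([705, 226, 170]);
translate([0, 904, 680]) cube([705, 226, 170]);
translate([0, 1130, 850]) cube([705, 226, 170]);
translate([0, 1356, 1020]) cube([705, 226, 170]);
translate([0, 1582, 1190]) cube([705, 226, 170]);
translate([0, 1808, 1360]) cube([705, 226, 170]);
translate([0, 2034, 1530]) cube([705, 226, 170]);


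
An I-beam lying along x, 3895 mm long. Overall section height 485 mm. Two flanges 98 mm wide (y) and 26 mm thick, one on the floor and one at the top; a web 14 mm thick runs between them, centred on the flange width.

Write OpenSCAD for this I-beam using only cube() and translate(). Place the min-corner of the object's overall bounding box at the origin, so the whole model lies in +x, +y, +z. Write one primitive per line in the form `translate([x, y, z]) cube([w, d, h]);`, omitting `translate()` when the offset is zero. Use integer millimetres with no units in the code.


cube([3895, 98, 26]);
translate([0, 42, 26]) cube([3895, 14, 433]);
translate([0, 0, 459]) cube([3895, 98, 26]);


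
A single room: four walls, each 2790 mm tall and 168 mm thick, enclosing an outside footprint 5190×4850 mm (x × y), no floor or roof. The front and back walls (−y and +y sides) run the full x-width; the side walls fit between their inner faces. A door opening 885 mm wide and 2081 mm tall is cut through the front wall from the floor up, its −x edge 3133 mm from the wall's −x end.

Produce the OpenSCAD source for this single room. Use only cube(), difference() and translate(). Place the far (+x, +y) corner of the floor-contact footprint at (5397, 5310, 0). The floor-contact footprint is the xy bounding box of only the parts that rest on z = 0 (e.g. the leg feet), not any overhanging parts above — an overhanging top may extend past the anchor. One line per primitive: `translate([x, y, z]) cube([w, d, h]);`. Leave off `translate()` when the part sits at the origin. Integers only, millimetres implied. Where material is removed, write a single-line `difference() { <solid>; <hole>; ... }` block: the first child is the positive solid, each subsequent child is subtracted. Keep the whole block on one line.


difference() { translate([207, 460, 0]) cube([5190, 168, 2790]); translate([3340, 460, 0]) cube([885, 168, 2081]); }
translate([207, 5142, 0]) cube([5190, 168, 2790]);
translate([207, 628, 0]) cube([168, 4514, 2790]);
translate([5229, 628, 0]) cube([168, 4514, 2790]);


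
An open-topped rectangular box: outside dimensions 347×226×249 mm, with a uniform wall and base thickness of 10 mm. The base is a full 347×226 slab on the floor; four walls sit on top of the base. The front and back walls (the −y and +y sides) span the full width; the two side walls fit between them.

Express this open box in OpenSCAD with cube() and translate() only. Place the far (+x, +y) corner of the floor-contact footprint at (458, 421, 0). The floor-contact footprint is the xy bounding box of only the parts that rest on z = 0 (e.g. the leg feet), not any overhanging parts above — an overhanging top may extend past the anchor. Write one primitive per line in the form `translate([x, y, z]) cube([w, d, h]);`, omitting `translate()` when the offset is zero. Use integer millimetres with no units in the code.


translate([111, 195, 0]) cube([347, 226, 10]);
translate([111, 195, 10]) cube([347, 10, 239]);
translate([111, 411, 10]) cube([347, 10, 239]);
translate([111, 205, 10]) cube([10, 206, 239]);
translate([448, 205, 10]) cube([10, 206, 239]);


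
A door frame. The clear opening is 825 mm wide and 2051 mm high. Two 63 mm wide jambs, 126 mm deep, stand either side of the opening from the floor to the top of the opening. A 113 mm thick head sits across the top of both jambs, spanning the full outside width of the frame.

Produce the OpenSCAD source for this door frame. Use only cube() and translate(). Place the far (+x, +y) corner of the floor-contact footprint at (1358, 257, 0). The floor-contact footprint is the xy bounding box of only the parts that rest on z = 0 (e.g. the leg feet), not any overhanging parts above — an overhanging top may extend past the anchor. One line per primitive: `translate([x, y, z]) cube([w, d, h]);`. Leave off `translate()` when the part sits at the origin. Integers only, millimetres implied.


translate([407, 131, 0]) cube([63, 126, 2051]);
translate([1295, 131, 0]) cube([63, 126, 2051]);
translate([407, 131, 2051]) cube([951, 126, 113]);


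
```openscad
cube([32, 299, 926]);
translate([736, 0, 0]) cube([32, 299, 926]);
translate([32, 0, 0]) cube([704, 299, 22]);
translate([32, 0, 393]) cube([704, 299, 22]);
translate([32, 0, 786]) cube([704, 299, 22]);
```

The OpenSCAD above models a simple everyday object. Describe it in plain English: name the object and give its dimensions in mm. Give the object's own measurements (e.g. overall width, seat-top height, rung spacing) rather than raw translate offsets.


An open bookshelf. Two side panels, each 32 mm thick, 299 mm deep and 926 mm tall, stand 768 mm apart (outside-to-outside). Between them sit 3 shelves, each 22 mm thick and 299 mm deep, spanning the full gap between the sides. The bottom shelf rests on the floor (its underside at z = 0) and the clear gap between one shelf's top and the next shelf's underside is 371 mm.


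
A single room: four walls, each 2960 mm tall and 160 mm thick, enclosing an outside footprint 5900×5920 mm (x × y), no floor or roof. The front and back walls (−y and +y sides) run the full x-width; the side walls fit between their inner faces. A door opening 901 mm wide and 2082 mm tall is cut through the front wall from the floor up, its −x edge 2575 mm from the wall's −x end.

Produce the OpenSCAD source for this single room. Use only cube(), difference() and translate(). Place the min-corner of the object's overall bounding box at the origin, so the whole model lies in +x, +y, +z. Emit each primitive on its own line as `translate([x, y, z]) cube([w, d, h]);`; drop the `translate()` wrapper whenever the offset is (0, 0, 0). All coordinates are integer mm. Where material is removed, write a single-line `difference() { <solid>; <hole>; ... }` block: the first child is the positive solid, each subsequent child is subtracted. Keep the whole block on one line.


difference() { cube([5900, 160, 2960]); translate([2575, 0, 0]) cube([901, 160, 2082]); }
translate([0, 5760, 0]) cube([5900, 160, 2960]);
translate([0, 160, 0]) cube([160, 5600, 2960]);
translate([5740, 160, 0]) cube([160, 5600, 2960]);


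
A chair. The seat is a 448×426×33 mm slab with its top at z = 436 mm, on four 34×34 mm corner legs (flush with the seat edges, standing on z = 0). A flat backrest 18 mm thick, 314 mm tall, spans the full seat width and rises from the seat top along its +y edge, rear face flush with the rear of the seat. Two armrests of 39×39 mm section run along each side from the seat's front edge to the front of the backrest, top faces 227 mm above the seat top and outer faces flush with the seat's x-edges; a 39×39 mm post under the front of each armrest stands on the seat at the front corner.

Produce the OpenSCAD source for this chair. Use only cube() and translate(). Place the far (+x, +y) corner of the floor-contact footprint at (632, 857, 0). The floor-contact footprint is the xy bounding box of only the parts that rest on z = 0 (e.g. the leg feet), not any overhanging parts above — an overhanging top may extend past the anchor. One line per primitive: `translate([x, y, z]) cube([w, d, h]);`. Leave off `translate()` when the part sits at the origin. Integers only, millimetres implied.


// leg_h = 436 - 33 = 403
// arm post h = 227 - 39 = 188
translate([184, 431, 403]) cube([448, 426, 33]);
translate([184, 431, 0]) cube([34, 34, 403]);
translate([598, 431, 0]) cube([34, 34, 403]);
translate([184, 823, 0]) cube([34, 34, 403]);
translate([598, 823, 0]) cube([34, 34, 403]);
translate([184, 839, 436]) cube([448, 18, 314]);
translate([184, 431, 624]) cube([39, 408, 39]);
translate([593, 431, 624]) cube([39, 408, 39]);
translate([184, 431, 436]) cube([39, 39, 188]);
translate([593, 431, 436]) cube([39, 39, 188]);


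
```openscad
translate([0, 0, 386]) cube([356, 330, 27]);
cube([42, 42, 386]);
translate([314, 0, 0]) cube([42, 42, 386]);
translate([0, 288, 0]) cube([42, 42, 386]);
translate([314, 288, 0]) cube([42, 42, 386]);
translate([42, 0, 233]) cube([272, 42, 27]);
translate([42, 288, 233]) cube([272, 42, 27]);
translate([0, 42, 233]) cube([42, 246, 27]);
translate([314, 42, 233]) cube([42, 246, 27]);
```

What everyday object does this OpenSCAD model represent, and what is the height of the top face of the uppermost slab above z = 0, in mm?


A stool. The seat height is 413 mm.

A 356×330×27 slab at z = 386 on four corner posts — a stool. The seat top is 386 + 27 = 413 mm.
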